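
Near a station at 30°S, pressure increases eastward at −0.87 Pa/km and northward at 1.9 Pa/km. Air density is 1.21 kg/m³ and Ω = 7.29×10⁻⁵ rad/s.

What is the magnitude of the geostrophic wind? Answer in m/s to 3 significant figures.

23.7 m/s

Coriolis parameter at 30°S:
f = 2Ω sin φ = 2 × 7.29×10⁻⁵ × sin 30° = 7.29×10⁻⁵ s⁻¹
In the Southern Hemisphere f is negative: f = −7.29×10⁻⁵ s⁻¹.
Component geostrophic relations (x east, y north):
u_g = −(1/(fρ)) ∂P/∂y,  v_g = (1/(fρ)) ∂P/∂x
u_g = −(1.9×10⁻³)/(−7.29×10⁻⁵ × 1.21) = 21.5 m/s;  v_g = (−0.87×10⁻³)/(−7.29×10⁻⁵ × 1.21) = 9.86 m/s
|V_g| = √(u_g² + v_g²) = 23.7 m/s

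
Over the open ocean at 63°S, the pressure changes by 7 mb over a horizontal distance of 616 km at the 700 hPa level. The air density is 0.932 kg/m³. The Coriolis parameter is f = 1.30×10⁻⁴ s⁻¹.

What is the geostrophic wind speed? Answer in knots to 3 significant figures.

Pressure gradient: |∂P/∂n| = 700 Pa / 616000 m = 1.14×10⁻³ Pa/m
Geostrophic balance (pressure-gradient force = Coriolis force):
V_g = (1/(fρ)) |∂P/∂n| = 1.14×10⁻³ / (1.30×10⁻⁴ × 0.932) = 9.38 m/s
Converting: 9.38 m/s × 1.944 = 18.2 knots

18.2 knots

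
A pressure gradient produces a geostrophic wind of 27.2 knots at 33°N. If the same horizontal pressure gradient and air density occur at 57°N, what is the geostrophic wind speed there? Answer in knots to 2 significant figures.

18 knots

With the same pressure gradient and density, V_g ∝ 1/f ∝ 1/sin φ.
V₂ = V₁ · sin φ₁ / sin φ₂ = 27.2 × sin 33° / sin 57°
V₂ = 27.2 × 0.5446/0.8387 = 18 knots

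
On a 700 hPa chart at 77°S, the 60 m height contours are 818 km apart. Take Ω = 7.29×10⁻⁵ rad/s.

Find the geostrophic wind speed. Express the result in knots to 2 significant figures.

Coriolis parameter at 77°S:
f = 2Ω sin φ = 2 × 7.29×10⁻⁵ × sin 77° = 1.42×10⁻⁴ s⁻¹
Height gradient: |∂Z/∂n| = 60 m / 818000 m = 7.33×10⁻⁵
On a pressure surface, geostrophic balance gives V_g = (g/f)|∂Z/∂n|:
V_g = 9.81 × 7.33×10⁻⁵ / 1.42×10⁻⁴ = 5.07 m/s
Converting: 5.07 m/s × 1.944 = 9.8 knots

9.8 knots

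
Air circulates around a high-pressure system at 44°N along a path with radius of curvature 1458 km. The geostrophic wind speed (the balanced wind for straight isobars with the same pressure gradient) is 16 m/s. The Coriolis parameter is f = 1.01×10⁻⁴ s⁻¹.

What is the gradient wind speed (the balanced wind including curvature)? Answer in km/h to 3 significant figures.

Around a high, pressure-gradient force acts outward with centrifugal, so Coriolis balances both:
fV = (1/ρ)|∂P/∂n| + V²/R  →  V² − fR·V + fR·V_g = 0
With fR = 1.01×10⁻⁴ × 1458×10³ m = 147 m/s:
V = [fR − √((fR)² − 4 fR V_g)]/2 = [147 − √(147² − 4×147×16)]/2 = 18.3 m/s
Supergeostrophic (V > V_g = 16 m/s), as expected around a high.
Converting: 18.3 m/s × 3.6 = 65.8 km/h

65.8 km/h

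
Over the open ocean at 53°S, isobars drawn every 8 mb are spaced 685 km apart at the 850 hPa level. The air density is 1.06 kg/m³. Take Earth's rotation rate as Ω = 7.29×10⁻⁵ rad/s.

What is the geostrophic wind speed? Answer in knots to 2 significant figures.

18 knots

Coriolis parameter at 53°S:
f = 2Ω sin φ = 2 × 7.29×10⁻⁵ × sin 53° = 1.16×10⁻⁴ s⁻¹
Pressure gradient: |∂P/∂n| = 800 Pa / 685000 m = 1.17×10⁻³ Pa/m
Geostrophic balance (pressure-gradient force = Coriolis force):
V_g = (1/(fρ)) |∂P/∂n| = 1.17×10⁻³ / (1.16×10⁻⁴ × 1.06) = 9.46 m/s
Converting: 9.46 m/s × 1.944 = 18 knots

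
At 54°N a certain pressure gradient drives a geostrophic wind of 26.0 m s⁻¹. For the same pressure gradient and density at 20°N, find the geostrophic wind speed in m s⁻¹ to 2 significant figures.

With the same pressure gradient and density, V_g ∝ 1/f ∝ 1/sin φ.
V₂ = V₁ · sin φ₁ / sin φ₂ = 26.0 × sin 54° / sin 20°
V₂ = 26.0 × 0.8090/0.3420 = 62 m s⁻¹

62 m s⁻¹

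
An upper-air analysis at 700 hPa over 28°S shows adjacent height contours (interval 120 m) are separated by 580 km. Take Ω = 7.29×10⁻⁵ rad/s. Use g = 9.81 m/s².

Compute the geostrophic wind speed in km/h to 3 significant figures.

107 km/h

Coriolis parameter at 28°S:
f = 2Ω sin φ = 2 × 7.29×10⁻⁵ × sin 28° = 6.84×10⁻⁵ s⁻¹
Height gradient: |∂Z/∂n| = 120 m / 580000 m = 2.07×10⁻⁴
On a pressure surface, geostrophic balance gives V_g = (g/f)|∂Z/∂n|:
V_g = 9.81 × 2.07×10⁻⁴ / 6.84×10⁻⁵ = 29.7 m/s
Converting: 29.7 m/s × 3.6 = 107 km/h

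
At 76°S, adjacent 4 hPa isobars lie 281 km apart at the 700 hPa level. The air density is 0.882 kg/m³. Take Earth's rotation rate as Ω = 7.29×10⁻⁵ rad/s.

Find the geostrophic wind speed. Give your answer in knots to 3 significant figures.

Coriolis parameter at 76°S:
f = 2Ω sin φ = 2 × 7.29×10⁻⁵ × sin 76° = 1.41×10⁻⁴ s⁻¹
Pressure gradient: |∂P/∂n| = 400 Pa / 281000 m = 1.42×10⁻³ Pa/m
Geostrophic balance (pressure-gradient force = Coriolis force):
V_g = (1/(fρ)) |∂P/∂n| = 1.42×10⁻³ / (1.41×10⁻⁴ × 0.882) = 11.4 m/s
Converting: 11.4 m/s × 1.944 = 22.2 knots

22.2 knots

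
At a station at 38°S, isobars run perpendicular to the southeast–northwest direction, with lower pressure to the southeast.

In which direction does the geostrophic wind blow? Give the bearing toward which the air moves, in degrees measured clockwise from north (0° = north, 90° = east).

045°

The pressure-gradient force points toward the southeast (bearing 135°).
Geostrophic balance: in the Southern Hemisphere the Coriolis force deflects motion to the left, so the geostrophic wind blows 90° to the left of the pressure-gradient force (low pressure on the right).
Rotating 135° by 90° counterclockwise gives 045° — the wind blows toward the northeast.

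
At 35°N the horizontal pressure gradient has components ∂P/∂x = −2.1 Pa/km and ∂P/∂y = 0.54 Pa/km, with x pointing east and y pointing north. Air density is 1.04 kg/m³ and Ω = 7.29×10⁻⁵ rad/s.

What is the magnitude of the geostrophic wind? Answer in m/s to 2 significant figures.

25 m/s

Coriolis parameter at 35°N:
f = 2Ω sin φ = 2 × 7.29×10⁻⁵ × sin 35° = 8.36×10⁻⁵ s⁻¹
Component geostrophic relations (x east, y north):
u_g = −(1/(fρ)) ∂P/∂y,  v_g = (1/(fρ)) ∂P/∂x
u_g = −(0.54×10⁻³)/(8.36×10⁻⁵ × 1.04) = −6.21 m/s;  v_g = (−2.1×10⁻³)/(8.36×10⁻⁵ × 1.04) = −24.1 m/s
|V_g| = √(u_g² + v_g²) = 24.9 m/s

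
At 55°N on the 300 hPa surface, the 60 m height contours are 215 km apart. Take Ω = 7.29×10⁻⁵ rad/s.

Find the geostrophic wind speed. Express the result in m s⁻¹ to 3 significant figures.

Coriolis parameter at 55°N:
f = 2Ω sin φ = 2 × 7.29×10⁻⁵ × sin 55° = 1.19×10⁻⁴ s⁻¹
Height gradient: |∂Z/∂n| = 60 m / 215000 m = 2.79×10⁻⁴
On a pressure surface, geostrophic balance gives V_g = (g/f)|∂Z/∂n|:
V_g = 9.81 × 2.79×10⁻⁴ / 1.19×10⁻⁴ = 22.9 m/s

22.9 m s⁻¹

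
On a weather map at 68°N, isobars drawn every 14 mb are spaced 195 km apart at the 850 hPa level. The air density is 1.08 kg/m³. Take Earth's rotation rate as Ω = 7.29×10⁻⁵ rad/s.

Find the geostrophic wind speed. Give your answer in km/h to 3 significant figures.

Coriolis parameter at 68°N:
f = 2Ω sin φ = 2 × 7.29×10⁻⁵ × sin 68° = 1.35×10⁻⁴ s⁻¹
Pressure gradient: |∂P/∂n| = 1400 Pa / 195000 m = 7.18×10⁻³ Pa/m
Geostrophic balance (pressure-gradient force = Coriolis force):
V_g = (1/(fρ)) |∂P/∂n| = 7.18×10⁻³ / (1.35×10⁻⁴ × 1.08) = 49.2 m/s
Converting: 49.2 m/s × 3.6 = 177 km/h

177 km/h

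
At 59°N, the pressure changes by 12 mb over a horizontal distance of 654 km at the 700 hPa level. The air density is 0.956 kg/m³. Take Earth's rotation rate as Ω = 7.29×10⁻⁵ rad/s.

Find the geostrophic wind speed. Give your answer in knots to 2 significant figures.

30 knots

Coriolis parameter at 59°N:
f = 2Ω sin φ = 2 × 7.29×10⁻⁵ × sin 59° = 1.25×10⁻⁴ s⁻¹
Pressure gradient: |∂P/∂n| = 1200 Pa / 654000 m = 1.83×10⁻³ Pa/m
Geostrophic balance (pressure-gradient force = Coriolis force):
V_g = (1/(fρ)) |∂P/∂n| = 1.83×10⁻³ / (1.25×10⁻⁴ × 0.956) = 15.4 m/s
Converting: 15.4 m/s × 1.944 = 30 knots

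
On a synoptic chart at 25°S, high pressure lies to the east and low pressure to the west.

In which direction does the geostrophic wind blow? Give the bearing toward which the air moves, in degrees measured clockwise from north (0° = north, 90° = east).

The pressure-gradient force points toward the west (bearing 270°).
Geostrophic balance: in the Southern Hemisphere the Coriolis force deflects motion to the left, so the geostrophic wind blows 90° to the left of the pressure-gradient force (low pressure on the right).
Rotating 270° by 90° counterclockwise gives 180° — the wind blows toward the south.

180°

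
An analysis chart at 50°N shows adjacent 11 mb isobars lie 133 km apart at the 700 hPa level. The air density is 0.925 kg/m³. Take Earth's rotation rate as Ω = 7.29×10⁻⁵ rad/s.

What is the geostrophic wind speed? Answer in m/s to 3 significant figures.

Coriolis parameter at 50°N:
f = 2Ω sin φ = 2 × 7.29×10⁻⁵ × sin 50° = 1.12×10⁻⁴ s⁻¹
Pressure gradient: |∂P/∂n| = 1100 Pa / 133000 m = 8.27×10⁻³ Pa/m
Geostrophic balance (pressure-gradient force = Coriolis force):
V_g = (1/(fρ)) |∂P/∂n| = 8.27×10⁻³ / (1.12×10⁻⁴ × 0.925) = 80.1 m/s

80.1 m/s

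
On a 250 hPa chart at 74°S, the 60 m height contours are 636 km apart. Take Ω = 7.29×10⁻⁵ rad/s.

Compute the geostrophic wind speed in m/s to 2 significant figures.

Coriolis parameter at 74°S:
f = 2Ω sin φ = 2 × 7.29×10⁻⁵ × sin 74° = 1.40×10⁻⁴ s⁻¹
Height gradient: |∂Z/∂n| = 60 m / 636000 m = 9.43×10⁻⁵
On a pressure surface, geostrophic balance gives V_g = (g/f)|∂Z/∂n|:
V_g = 9.81 × 9.43×10⁻⁵ / 1.40×10⁻⁴ = 6.60 m/s

6.6 m/s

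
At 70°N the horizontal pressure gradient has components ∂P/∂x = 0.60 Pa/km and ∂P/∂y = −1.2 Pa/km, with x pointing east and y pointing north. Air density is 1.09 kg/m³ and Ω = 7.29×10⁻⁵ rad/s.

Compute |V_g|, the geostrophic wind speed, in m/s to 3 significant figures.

8.98 m/s

Coriolis parameter at 70°N:
f = 2Ω sin φ = 2 × 7.29×10⁻⁵ × sin 70° = 1.37×10⁻⁴ s⁻¹
Component geostrophic relations (x east, y north):
u_g = −(1/(fρ)) ∂P/∂y,  v_g = (1/(fρ)) ∂P/∂x
u_g = −(−1.2×10⁻³)/(1.37×10⁻⁴ × 1.09) = 8.04 m/s;  v_g = (0.60×10⁻³)/(1.37×10⁻⁴ × 1.09) = 4.02 m/s
|V_g| = √(u_g² + v_g²) = 8.98 m/s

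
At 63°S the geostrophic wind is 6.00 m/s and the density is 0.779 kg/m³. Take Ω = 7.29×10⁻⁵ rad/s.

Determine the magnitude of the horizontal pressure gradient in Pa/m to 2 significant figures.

Coriolis parameter at 63°S:
f = 2Ω sin φ = 2 × 7.29×10⁻⁵ × sin 63° = 1.30×10⁻⁴ s⁻¹
Geostrophic balance rearranged: |∂P/∂n| = f ρ V_g
|∂P/∂n| = 1.30×10⁻⁴ × 0.779 × 6.00 = 6.07×10⁻⁴ Pa/m

6.1×10⁻⁴ Pa/m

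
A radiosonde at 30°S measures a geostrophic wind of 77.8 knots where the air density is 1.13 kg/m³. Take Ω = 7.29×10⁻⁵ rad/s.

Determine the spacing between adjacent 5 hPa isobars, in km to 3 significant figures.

152 km

Coriolis parameter at 30°S:
f = 2Ω sin φ = 2 × 7.29×10⁻⁵ × sin 30° = 7.29×10⁻⁵ s⁻¹
Wind speed in SI: 77.8 knots = 40.0 m/s
Geostrophic balance rearranged: |∂P/∂n| = f ρ V_g
|∂P/∂n| = 7.29×10⁻⁵ × 1.13 × 40.0 = 3.30×10⁻³ Pa/m
Isobar spacing: Δn = ΔP/|∂P/∂n| = 500 Pa / 3.30×10⁻³ Pa/m = 151651 m ≈ 152 km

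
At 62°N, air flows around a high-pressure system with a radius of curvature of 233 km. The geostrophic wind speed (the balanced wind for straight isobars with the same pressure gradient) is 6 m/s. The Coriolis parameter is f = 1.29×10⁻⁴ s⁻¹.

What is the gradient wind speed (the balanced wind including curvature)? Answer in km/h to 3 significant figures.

Around a high, pressure-gradient force acts outward with centrifugal, so Coriolis balances both:
fV = (1/ρ)|∂P/∂n| + V²/R  →  V² − fR·V + fR·V_g = 0
With fR = 1.29×10⁻⁴ × 233×10³ m = 30.1 m/s:
V = [fR − √((fR)² − 4 fR V_g)]/2 = [30.1 − √(30.1² − 4×30.1×6)]/2 = 8.28 m/s
Supergeostrophic (V > V_g = 6 m/s), as expected around a high.
Converting: 8.28 m/s × 3.6 = 29.8 km/h

29.8 km/h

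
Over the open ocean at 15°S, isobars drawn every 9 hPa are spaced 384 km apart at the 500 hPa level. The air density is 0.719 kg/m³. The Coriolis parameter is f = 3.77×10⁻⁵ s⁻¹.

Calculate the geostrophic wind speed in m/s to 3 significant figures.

Pressure gradient: |∂P/∂n| = 900 Pa / 384000 m = 2.34×10⁻³ Pa/m
Geostrophic balance (pressure-gradient force = Coriolis force):
V_g = (1/(fρ)) |∂P/∂n| = 2.34×10⁻³ / (3.77×10⁻⁵ × 0.719) = 86.5 m/s

86.5 m/s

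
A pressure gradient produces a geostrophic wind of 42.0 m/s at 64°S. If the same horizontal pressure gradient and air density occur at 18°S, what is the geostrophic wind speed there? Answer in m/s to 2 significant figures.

120 m/s

With the same pressure gradient and density, V_g ∝ 1/f ∝ 1/sin φ.
V₂ = V₁ · sin φ₁ / sin φ₂ = 42.0 × sin 64° / sin 18°
V₂ = 42.0 × 0.8988/0.3090 = 120 m/s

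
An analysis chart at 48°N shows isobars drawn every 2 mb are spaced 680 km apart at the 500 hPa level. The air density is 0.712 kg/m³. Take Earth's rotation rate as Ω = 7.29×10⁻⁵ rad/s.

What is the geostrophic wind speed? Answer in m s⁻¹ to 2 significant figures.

3.8 m s⁻¹

Coriolis parameter at 48°N:
f = 2Ω sin φ = 2 × 7.29×10⁻⁵ × sin 48° = 1.08×10⁻⁴ s⁻¹
Pressure gradient: |∂P/∂n| = 200 Pa / 680000 m = 2.94×10⁻⁴ Pa/m
Geostrophic balance (pressure-gradient force = Coriolis force):
V_g = (1/(fρ)) |∂P/∂n| = 2.94×10⁻⁴ / (1.08×10⁻⁴ × 0.712) = 3.81 m/s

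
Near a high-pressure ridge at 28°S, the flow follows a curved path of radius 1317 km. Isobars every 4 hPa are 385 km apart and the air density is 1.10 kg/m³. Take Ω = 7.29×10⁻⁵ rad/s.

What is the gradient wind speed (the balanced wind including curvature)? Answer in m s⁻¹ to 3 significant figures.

17.0 m s⁻¹

Coriolis parameter at 28°S:
f = 2Ω sin φ = 2 × 7.29×10⁻⁵ × sin 28° = 6.84×10⁻⁵ s⁻¹
Pressure gradient: |∂P/∂n| = 400 Pa / 385000 m = 1.04×10⁻³ Pa/m
Geostrophic speed: V_g = |∂P/∂n|/(fρ) = 1.04×10⁻³/(6.84×10⁻⁵ × 1.10) = 13.8 m/s
Around a high, pressure-gradient force acts outward with centrifugal, so Coriolis balances both:
fV = (1/ρ)|∂P/∂n| + V²/R  →  V² − fR·V + fR·V_g = 0
With fR = 6.84×10⁻⁵ × 1317×10³ m = 90.1 m/s:
V = [fR − √((fR)² − 4 fR V_g)]/2 = [90.1 − √(90.1² − 4×90.1×13.8)]/2 = 17 m/s
Supergeostrophic (V > V_g = 13.8 m/s), as expected around a high.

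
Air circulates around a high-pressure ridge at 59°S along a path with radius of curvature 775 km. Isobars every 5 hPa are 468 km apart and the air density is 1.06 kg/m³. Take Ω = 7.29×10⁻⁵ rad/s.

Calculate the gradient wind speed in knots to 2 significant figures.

Coriolis parameter at 59°S:
f = 2Ω sin φ = 2 × 7.29×10⁻⁵ × sin 59° = 1.25×10⁻⁴ s⁻¹
Pressure gradient: |∂P/∂n| = 500 Pa / 468000 m = 1.07×10⁻³ Pa/m
Geostrophic speed: V_g = |∂P/∂n|/(fρ) = 1.07×10⁻³/(1.25×10⁻⁴ × 1.06) = 8.06 m/s
Around a high, pressure-gradient force acts outward with centrifugal, so Coriolis balances both:
fV = (1/ρ)|∂P/∂n| + V²/R  →  V² − fR·V + fR·V_g = 0
With fR = 1.25×10⁻⁴ × 775×10³ m = 96.9 m/s:
V = [fR − √((fR)² − 4 fR V_g)]/2 = [96.9 − √(96.9² − 4×96.9×8.06)]/2 = 8.88 m/s
Supergeostrophic (V > V_g = 8.06 m/s), as expected around a high.
Converting: 8.88 m/s × 1.944 = 17 knots

17 knots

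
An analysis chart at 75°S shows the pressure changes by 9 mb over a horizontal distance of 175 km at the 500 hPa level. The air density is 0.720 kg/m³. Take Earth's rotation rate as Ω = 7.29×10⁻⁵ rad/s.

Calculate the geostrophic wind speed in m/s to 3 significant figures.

50.7 m/s

Coriolis parameter at 75°S:
f = 2Ω sin φ = 2 × 7.29×10⁻⁵ × sin 75° = 1.41×10⁻⁴ s⁻¹
Pressure gradient: |∂P/∂n| = 900 Pa / 175000 m = 5.14×10⁻³ Pa/m
Geostrophic balance (pressure-gradient force = Coriolis force):
V_g = (1/(fρ)) |∂P/∂n| = 5.14×10⁻³ / (1.41×10⁻⁴ × 0.720) = 50.7 m/s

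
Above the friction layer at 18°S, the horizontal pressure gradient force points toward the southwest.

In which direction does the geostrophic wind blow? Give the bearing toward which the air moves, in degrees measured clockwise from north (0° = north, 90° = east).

135°

The pressure-gradient force points toward the southwest (bearing 225°).
Geostrophic balance: in the Southern Hemisphere the Coriolis force deflects motion to the left, so the geostrophic wind blows 90° to the left of the pressure-gradient force (low pressure on the right).
Rotating 225° by 90° counterclockwise gives 135° — the wind blows toward the southeast.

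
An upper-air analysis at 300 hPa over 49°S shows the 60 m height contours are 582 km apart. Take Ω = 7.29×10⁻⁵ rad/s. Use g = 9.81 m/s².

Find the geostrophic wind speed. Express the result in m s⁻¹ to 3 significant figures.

9.19 m s⁻¹

Coriolis parameter at 49°S:
f = 2Ω sin φ = 2 × 7.29×10⁻⁵ × sin 49° = 1.10×10⁻⁴ s⁻¹
Height gradient: |∂Z/∂n| = 60 m / 582000 m = 1.03×10⁻⁴
On a pressure surface, geostrophic balance gives V_g = (g/f)|∂Z/∂n|:
V_g = 9.81 × 1.03×10⁻⁴ / 1.10×10⁻⁴ = 9.19 m/s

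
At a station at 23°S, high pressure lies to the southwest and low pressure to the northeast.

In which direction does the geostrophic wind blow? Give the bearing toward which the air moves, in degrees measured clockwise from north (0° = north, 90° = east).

315°

The pressure-gradient force points toward the northeast (bearing 045°).
Geostrophic balance: in the Southern Hemisphere the Coriolis force deflects motion to the left, so the geostrophic wind blows 90° to the left of the pressure-gradient force (low pressure on the right).
Rotating 045° by 90° counterclockwise gives 315° — the wind blows toward the northwest.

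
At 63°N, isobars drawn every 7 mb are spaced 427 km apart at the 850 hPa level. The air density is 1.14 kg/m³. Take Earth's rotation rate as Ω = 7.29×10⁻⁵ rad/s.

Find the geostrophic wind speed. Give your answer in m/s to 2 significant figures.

Coriolis parameter at 63°N:
f = 2Ω sin φ = 2 × 7.29×10⁻⁵ × sin 63° = 1.30×10⁻⁴ s⁻¹
Pressure gradient: |∂P/∂n| = 700 Pa / 427000 m = 1.64×10⁻³ Pa/m
Geostrophic balance (pressure-gradient force = Coriolis force):
V_g = (1/(fρ)) |∂P/∂n| = 1.64×10⁻³ / (1.30×10⁻⁴ × 1.14) = 11.1 m/s

11 m/s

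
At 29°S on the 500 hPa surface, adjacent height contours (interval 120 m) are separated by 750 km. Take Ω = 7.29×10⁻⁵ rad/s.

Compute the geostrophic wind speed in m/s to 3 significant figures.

Coriolis parameter at 29°S:
f = 2Ω sin φ = 2 × 7.29×10⁻⁵ × sin 29° = 7.07×10⁻⁵ s⁻¹
Height gradient: |∂Z/∂n| = 120 m / 750000 m = 1.60×10⁻⁴
On a pressure surface, geostrophic balance gives V_g = (g/f)|∂Z/∂n|:
V_g = 9.81 × 1.60×10⁻⁴ / 7.07×10⁻⁵ = 22.2 m/s

22.2 m/s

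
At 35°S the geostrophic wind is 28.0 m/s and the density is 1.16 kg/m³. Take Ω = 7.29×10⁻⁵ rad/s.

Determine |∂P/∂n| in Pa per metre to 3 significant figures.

Coriolis parameter at 35°S:
f = 2Ω sin φ = 2 × 7.29×10⁻⁵ × sin 35° = 8.36×10⁻⁵ s⁻¹
Geostrophic balance rearranged: |∂P/∂n| = f ρ V_g
|∂P/∂n| = 8.36×10⁻⁵ × 1.16 × 28.0 = 2.72×10⁻³ Pa/m

2.72×10⁻³ Pa/m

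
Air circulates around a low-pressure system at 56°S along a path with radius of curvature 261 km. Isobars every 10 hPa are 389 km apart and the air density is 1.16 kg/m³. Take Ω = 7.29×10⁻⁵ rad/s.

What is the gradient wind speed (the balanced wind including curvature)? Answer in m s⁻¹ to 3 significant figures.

13.0 m s⁻¹

Coriolis parameter at 56°S:
f = 2Ω sin φ = 2 × 7.29×10⁻⁵ × sin 56° = 1.21×10⁻⁴ s⁻¹
Pressure gradient: |∂P/∂n| = 1000 Pa / 389000 m = 2.57×10⁻³ Pa/m
Geostrophic speed: V_g = |∂P/∂n|/(fρ) = 2.57×10⁻³/(1.21×10⁻⁴ × 1.16) = 18.3 m/s
Around a low, centrifugal force acts outward with Coriolis, so pressure-gradient force balances both:
(1/ρ)|∂P/∂n| = fV + V²/R  →  V² + fR·V − fR·V_g = 0
With fR = 1.21×10⁻⁴ × 261×10³ m = 31.5 m/s:
V = [−fR + √((fR)² + 4 fR V_g)]/2 = [−31.5 + √(31.5² + 4×31.5×18.3)]/2 = 13 m/s
Subgeostrophic (V < V_g = 18.3 m/s), as expected around a low.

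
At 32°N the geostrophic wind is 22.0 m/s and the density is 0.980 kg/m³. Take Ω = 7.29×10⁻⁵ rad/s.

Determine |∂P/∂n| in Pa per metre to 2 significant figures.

Coriolis parameter at 32°N:
f = 2Ω sin φ = 2 × 7.29×10⁻⁵ × sin 32° = 7.73×10⁻⁵ s⁻¹
Geostrophic balance rearranged: |∂P/∂n| = f ρ V_g
|∂P/∂n| = 7.73×10⁻⁵ × 0.980 × 22.0 = 1.67×10⁻³ Pa/m

1.7×10⁻³ Pa/m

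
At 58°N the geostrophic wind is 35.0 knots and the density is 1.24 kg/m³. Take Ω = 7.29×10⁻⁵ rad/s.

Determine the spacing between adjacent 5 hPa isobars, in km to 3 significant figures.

Coriolis parameter at 58°N:
f = 2Ω sin φ = 2 × 7.29×10⁻⁵ × sin 58° = 1.24×10⁻⁴ s⁻¹
Wind speed in SI: 35.0 knots = 18.0 m/s
Geostrophic balance rearranged: |∂P/∂n| = f ρ V_g
|∂P/∂n| = 1.24×10⁻⁴ × 1.24 × 18.0 = 2.76×10⁻³ Pa/m
Isobar spacing: Δn = ΔP/|∂P/∂n| = 500 Pa / 2.76×10⁻³ Pa/m = 181119 m ≈ 181 km

181 km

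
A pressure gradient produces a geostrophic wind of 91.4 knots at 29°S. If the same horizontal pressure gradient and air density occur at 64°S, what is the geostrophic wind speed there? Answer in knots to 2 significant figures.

With the same pressure gradient and density, V_g ∝ 1/f ∝ 1/sin φ.
V₂ = V₁ · sin φ₁ / sin φ₂ = 91.4 × sin 29° / sin 64°
V₂ = 91.4 × 0.4848/0.8988 = 49 knots

49 knots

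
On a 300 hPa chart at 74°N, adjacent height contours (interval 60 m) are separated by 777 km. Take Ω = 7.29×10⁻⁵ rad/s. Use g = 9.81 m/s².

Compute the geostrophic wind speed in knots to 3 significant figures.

Coriolis parameter at 74°N:
f = 2Ω sin φ = 2 × 7.29×10⁻⁵ × sin 74° = 1.40×10⁻⁴ s⁻¹
Height gradient: |∂Z/∂n| = 60 m / 777000 m = 7.72×10⁻⁵
On a pressure surface, geostrophic balance gives V_g = (g/f)|∂Z/∂n|:
V_g = 9.81 × 7.72×10⁻⁵ / 1.40×10⁻⁴ = 5.41 m/s
Converting: 5.41 m/s × 1.944 = 10.5 knots

10.5 knots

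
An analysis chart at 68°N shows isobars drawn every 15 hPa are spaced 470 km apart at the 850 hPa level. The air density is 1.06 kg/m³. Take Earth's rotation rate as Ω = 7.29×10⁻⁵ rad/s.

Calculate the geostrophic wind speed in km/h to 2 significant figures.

80 km/h

Coriolis parameter at 68°N:
f = 2Ω sin φ = 2 × 7.29×10⁻⁵ × sin 68° = 1.35×10⁻⁴ s⁻¹
Pressure gradient: |∂P/∂n| = 1500 Pa / 470000 m = 3.19×10⁻³ Pa/m
Geostrophic balance (pressure-gradient force = Coriolis force):
V_g = (1/(fρ)) |∂P/∂n| = 3.19×10⁻³ / (1.35×10⁻⁴ × 1.06) = 22.3 m/s
Converting: 22.3 m/s × 3.6 = 80 km/h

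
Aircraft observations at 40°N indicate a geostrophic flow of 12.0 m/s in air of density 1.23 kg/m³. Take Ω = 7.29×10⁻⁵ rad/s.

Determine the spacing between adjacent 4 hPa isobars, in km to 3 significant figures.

289 km

Coriolis parameter at 40°N:
f = 2Ω sin φ = 2 × 7.29×10⁻⁵ × sin 40° = 9.37×10⁻⁵ s⁻¹
Geostrophic balance rearranged: |∂P/∂n| = f ρ V_g
|∂P/∂n| = 9.37×10⁻⁵ × 1.23 × 12.0 = 1.38×10⁻³ Pa/m
Isobar spacing: Δn = ΔP/|∂P/∂n| = 400 Pa / 1.38×10⁻³ Pa/m = 289167 m ≈ 289 km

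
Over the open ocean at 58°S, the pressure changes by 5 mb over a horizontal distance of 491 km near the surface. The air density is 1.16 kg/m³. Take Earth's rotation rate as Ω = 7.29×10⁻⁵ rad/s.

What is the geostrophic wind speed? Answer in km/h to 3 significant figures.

Coriolis parameter at 58°S:
f = 2Ω sin φ = 2 × 7.29×10⁻⁵ × sin 58° = 1.24×10⁻⁴ s⁻¹
Pressure gradient: |∂P/∂n| = 500 Pa / 491000 m = 1.02×10⁻³ Pa/m
Geostrophic balance (pressure-gradient force = Coriolis force):
V_g = (1/(fρ)) |∂P/∂n| = 1.02×10⁻³ / (1.24×10⁻⁴ × 1.16) = 7.10 m/s
Converting: 7.10 m/s × 3.6 = 25.6 km/h

25.6 km/h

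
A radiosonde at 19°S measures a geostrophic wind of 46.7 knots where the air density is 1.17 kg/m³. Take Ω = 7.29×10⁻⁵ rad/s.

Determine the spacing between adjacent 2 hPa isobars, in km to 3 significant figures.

150 km

Coriolis parameter at 19°S:
f = 2Ω sin φ = 2 × 7.29×10⁻⁵ × sin 19° = 4.75×10⁻⁵ s⁻¹
Wind speed in SI: 46.7 knots = 24.0 m/s
Geostrophic balance rearranged: |∂P/∂n| = f ρ V_g
|∂P/∂n| = 4.75×10⁻⁵ × 1.17 × 24.0 = 1.33×10⁻³ Pa/m
Isobar spacing: Δn = ΔP/|∂P/∂n| = 200 Pa / 1.33×10⁻³ Pa/m = 149896 m ≈ 150 km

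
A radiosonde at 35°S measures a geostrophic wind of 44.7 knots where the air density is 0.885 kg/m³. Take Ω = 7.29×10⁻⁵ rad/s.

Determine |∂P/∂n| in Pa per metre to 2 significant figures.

1.7×10⁻³ Pa/m

Coriolis parameter at 35°S:
f = 2Ω sin φ = 2 × 7.29×10⁻⁵ × sin 35° = 8.36×10⁻⁵ s⁻¹
Wind speed in SI: 44.7 knots = 23.0 m/s
Geostrophic balance rearranged: |∂P/∂n| = f ρ V_g
|∂P/∂n| = 8.36×10⁻⁵ × 0.885 × 23.0 = 1.70×10⁻³ Pa/m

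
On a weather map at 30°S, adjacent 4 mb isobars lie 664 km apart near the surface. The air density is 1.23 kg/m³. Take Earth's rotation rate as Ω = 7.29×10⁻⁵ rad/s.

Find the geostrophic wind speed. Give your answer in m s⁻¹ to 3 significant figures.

6.72 m s⁻¹

Coriolis parameter at 30°S:
f = 2Ω sin φ = 2 × 7.29×10⁻⁵ × sin 30° = 7.29×10⁻⁵ s⁻¹
Pressure gradient: |∂P/∂n| = 400 Pa / 664000 m = 6.02×10⁻⁴ Pa/m
Geostrophic balance (pressure-gradient force = Coriolis force):
V_g = (1/(fρ)) |∂P/∂n| = 6.02×10⁻⁴ / (7.29×10⁻⁵ × 1.23) = 6.72 m/s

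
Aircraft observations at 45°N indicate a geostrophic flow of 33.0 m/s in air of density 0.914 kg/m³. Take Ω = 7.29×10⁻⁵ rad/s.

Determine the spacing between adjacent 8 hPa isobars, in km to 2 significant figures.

260 km

Coriolis parameter at 45°N:
f = 2Ω sin φ = 2 × 7.29×10⁻⁵ × sin 45° = 1.03×10⁻⁴ s⁻¹
Geostrophic balance rearranged: |∂P/∂n| = f ρ V_g
|∂P/∂n| = 1.03×10⁻⁴ × 0.914 × 33.0 = 3.11×10⁻³ Pa/m
Isobar spacing: Δn = ΔP/|∂P/∂n| = 800 Pa / 3.11×10⁻³ Pa/m = 257269 m ≈ 260 km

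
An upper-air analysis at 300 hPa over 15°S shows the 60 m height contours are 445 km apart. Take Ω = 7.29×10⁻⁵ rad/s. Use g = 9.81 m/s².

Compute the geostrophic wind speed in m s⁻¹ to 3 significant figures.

35.1 m s⁻¹

Coriolis parameter at 15°S:
f = 2Ω sin φ = 2 × 7.29×10⁻⁵ × sin 15° = 3.77×10⁻⁵ s⁻¹
Height gradient: |∂Z/∂n| = 60 m / 445000 m = 1.35×10⁻⁴
On a pressure surface, geostrophic balance gives V_g = (g/f)|∂Z/∂n|:
V_g = 9.81 × 1.35×10⁻⁴ / 3.77×10⁻⁵ = 35.1 m/s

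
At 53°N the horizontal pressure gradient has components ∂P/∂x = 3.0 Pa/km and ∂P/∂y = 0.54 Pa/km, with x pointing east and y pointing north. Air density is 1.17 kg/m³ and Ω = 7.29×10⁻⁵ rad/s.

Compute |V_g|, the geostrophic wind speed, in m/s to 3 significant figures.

Coriolis parameter at 53°N:
f = 2Ω sin φ = 2 × 7.29×10⁻⁵ × sin 53° = 1.16×10⁻⁴ s⁻¹
Component geostrophic relations (x east, y north):
u_g = −(1/(fρ)) ∂P/∂y,  v_g = (1/(fρ)) ∂P/∂x
u_g = −(0.54×10⁻³)/(1.16×10⁻⁴ × 1.17) = −3.96 m/s;  v_g = (3.0×10⁻³)/(1.16×10⁻⁴ × 1.17) = 22.0 m/s
|V_g| = √(u_g² + v_g²) = 22.4 m/s

22.4 m/s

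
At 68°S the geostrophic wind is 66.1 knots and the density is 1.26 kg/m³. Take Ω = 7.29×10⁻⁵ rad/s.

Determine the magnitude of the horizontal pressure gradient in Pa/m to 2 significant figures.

5.8×10⁻³ Pa/m

Coriolis parameter at 68°S:
f = 2Ω sin φ = 2 × 7.29×10⁻⁵ × sin 68° = 1.35×10⁻⁴ s⁻¹
Wind speed in SI: 66.1 knots = 34.0 m/s
Geostrophic balance rearranged: |∂P/∂n| = f ρ V_g
|∂P/∂n| = 1.35×10⁻⁴ × 1.26 × 34.0 = 5.79×10⁻³ Pa/m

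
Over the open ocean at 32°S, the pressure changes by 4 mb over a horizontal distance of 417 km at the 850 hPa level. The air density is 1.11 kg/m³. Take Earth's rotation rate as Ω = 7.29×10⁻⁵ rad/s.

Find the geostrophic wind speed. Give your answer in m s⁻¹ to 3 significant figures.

Coriolis parameter at 32°S:
f = 2Ω sin φ = 2 × 7.29×10⁻⁵ × sin 32° = 7.73×10⁻⁵ s⁻¹
Pressure gradient: |∂P/∂n| = 400 Pa / 417000 m = 9.59×10⁻⁴ Pa/m
Geostrophic balance (pressure-gradient force = Coriolis force):
V_g = (1/(fρ)) |∂P/∂n| = 9.59×10⁻⁴ / (7.73×10⁻⁵ × 1.11) = 11.2 m/s

11.2 m s⁻¹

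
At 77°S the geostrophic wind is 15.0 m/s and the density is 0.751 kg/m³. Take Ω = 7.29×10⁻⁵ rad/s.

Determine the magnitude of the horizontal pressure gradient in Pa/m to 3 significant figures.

1.60×10⁻³ Pa/m

Coriolis parameter at 77°S:
f = 2Ω sin φ = 2 × 7.29×10⁻⁵ × sin 77° = 1.42×10⁻⁴ s⁻¹
Geostrophic balance rearranged: |∂P/∂n| = f ρ V_g
|∂P/∂n| = 1.42×10⁻⁴ × 0.751 × 15.0 = 1.60×10⁻³ Pa/m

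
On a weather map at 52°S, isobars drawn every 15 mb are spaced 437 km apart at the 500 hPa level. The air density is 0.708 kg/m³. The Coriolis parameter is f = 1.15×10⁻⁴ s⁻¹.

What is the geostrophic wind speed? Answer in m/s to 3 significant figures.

Pressure gradient: |∂P/∂n| = 1500 Pa / 437000 m = 3.43×10⁻³ Pa/m
Geostrophic balance (pressure-gradient force = Coriolis force):
V_g = (1/(fρ)) |∂P/∂n| = 3.43×10⁻³ / (1.15×10⁻⁴ × 0.708) = 42.2 m/s

42.2 m/s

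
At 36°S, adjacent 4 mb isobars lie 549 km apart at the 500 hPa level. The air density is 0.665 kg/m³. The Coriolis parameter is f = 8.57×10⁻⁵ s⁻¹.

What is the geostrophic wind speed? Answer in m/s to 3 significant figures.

12.8 m/s

Pressure gradient: |∂P/∂n| = 400 Pa / 549000 m = 7.29×10⁻⁴ Pa/m
Geostrophic balance (pressure-gradient force = Coriolis force):
V_g = (1/(fρ)) |∂P/∂n| = 7.29×10⁻⁴ / (8.57×10⁻⁵ × 0.665) = 12.8 m/s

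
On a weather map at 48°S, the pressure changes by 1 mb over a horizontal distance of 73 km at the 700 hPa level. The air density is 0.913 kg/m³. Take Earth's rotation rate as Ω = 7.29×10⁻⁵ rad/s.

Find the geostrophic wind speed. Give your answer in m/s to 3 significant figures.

Coriolis parameter at 48°S:
f = 2Ω sin φ = 2 × 7.29×10⁻⁵ × sin 48° = 1.08×10⁻⁴ s⁻¹
Pressure gradient: |∂P/∂n| = 100 Pa / 73000 m = 1.37×10⁻³ Pa/m
Geostrophic balance (pressure-gradient force = Coriolis force):
V_g = (1/(fρ)) |∂P/∂n| = 1.37×10⁻³ / (1.08×10⁻⁴ × 0.913) = 13.8 m/s

13.8 m/s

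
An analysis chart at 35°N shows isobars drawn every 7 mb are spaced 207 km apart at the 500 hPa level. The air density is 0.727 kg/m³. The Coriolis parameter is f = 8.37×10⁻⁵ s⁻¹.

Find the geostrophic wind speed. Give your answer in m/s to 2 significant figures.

Pressure gradient: |∂P/∂n| = 700 Pa / 207000 m = 3.38×10⁻³ Pa/m
Geostrophic balance (pressure-gradient force = Coriolis force):
V_g = (1/(fρ)) |∂P/∂n| = 3.38×10⁻³ / (8.37×10⁻⁵ × 0.727) = 55.6 m/s

56 m/s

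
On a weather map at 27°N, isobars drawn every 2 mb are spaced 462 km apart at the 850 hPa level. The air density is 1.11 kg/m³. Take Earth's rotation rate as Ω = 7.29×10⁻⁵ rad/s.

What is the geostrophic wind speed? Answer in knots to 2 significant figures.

Coriolis parameter at 27°N:
f = 2Ω sin φ = 2 × 7.29×10⁻⁵ × sin 27° = 6.62×10⁻⁵ s⁻¹
Pressure gradient: |∂P/∂n| = 200 Pa / 462000 m = 4.33×10⁻⁴ Pa/m
Geostrophic balance (pressure-gradient force = Coriolis force):
V_g = (1/(fρ)) |∂P/∂n| = 4.33×10⁻⁴ / (6.62×10⁻⁵ × 1.11) = 5.89 m/s
Converting: 5.89 m/s × 1.944 = 11 knots

11 knots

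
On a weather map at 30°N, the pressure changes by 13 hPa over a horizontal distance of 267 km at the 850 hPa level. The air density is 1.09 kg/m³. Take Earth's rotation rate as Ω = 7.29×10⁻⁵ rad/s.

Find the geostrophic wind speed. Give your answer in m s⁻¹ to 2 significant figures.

Coriolis parameter at 30°N:
f = 2Ω sin φ = 2 × 7.29×10⁻⁵ × sin 30° = 7.29×10⁻⁵ s⁻¹
Pressure gradient: |∂P/∂n| = 1300 Pa / 267000 m = 4.87×10⁻³ Pa/m
Geostrophic balance (pressure-gradient force = Coriolis force):
V_g = (1/(fρ)) |∂P/∂n| = 4.87×10⁻³ / (7.29×10⁻⁵ × 1.09) = 61.3 m/s

61 m s⁻¹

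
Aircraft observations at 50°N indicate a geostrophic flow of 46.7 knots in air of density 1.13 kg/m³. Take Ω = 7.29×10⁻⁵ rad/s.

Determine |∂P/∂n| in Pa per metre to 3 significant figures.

Coriolis parameter at 50°N:
f = 2Ω sin φ = 2 × 7.29×10⁻⁵ × sin 50° = 1.12×10⁻⁴ s⁻¹
Wind speed in SI: 46.7 knots = 24.0 m/s
Geostrophic balance rearranged: |∂P/∂n| = f ρ V_g
|∂P/∂n| = 1.12×10⁻⁴ × 1.13 × 24.0 = 3.03×10⁻³ Pa/m

3.03×10⁻³ Pa/m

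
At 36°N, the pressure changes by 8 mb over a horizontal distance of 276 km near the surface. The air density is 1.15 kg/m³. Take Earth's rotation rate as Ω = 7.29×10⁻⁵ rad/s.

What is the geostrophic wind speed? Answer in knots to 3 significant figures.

57.2 knots

Coriolis parameter at 36°N:
f = 2Ω sin φ = 2 × 7.29×10⁻⁵ × sin 36° = 8.57×10⁻⁵ s⁻¹
Pressure gradient: |∂P/∂n| = 800 Pa / 276000 m = 2.90×10⁻³ Pa/m
Geostrophic balance (pressure-gradient force = Coriolis force):
V_g = (1/(fρ)) |∂P/∂n| = 2.90×10⁻³ / (8.57×10⁻⁵ × 1.15) = 29.4 m/s
Converting: 29.4 m/s × 1.944 = 57.2 knots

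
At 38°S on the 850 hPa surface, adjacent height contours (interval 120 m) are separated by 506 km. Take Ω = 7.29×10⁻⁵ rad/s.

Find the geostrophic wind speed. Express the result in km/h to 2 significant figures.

93 km/h

Coriolis parameter at 38°S:
f = 2Ω sin φ = 2 × 7.29×10⁻⁵ × sin 38° = 8.98×10⁻⁵ s⁻¹
Height gradient: |∂Z/∂n| = 120 m / 506000 m = 2.37×10⁻⁴
On a pressure surface, geostrophic balance gives V_g = (g/f)|∂Z/∂n|:
V_g = 9.81 × 2.37×10⁻⁴ / 8.98×10⁻⁵ = 25.9 m/s
Converting: 25.9 m/s × 3.6 = 93 km/h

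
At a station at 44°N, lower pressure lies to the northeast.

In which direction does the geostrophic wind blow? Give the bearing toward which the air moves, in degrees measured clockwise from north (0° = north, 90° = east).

The pressure-gradient force points toward the northeast (bearing 045°).
Geostrophic balance: in the Northern Hemisphere the Coriolis force deflects motion to the right, so the geostrophic wind blows 90° to the right of the pressure-gradient force (low pressure on the left).
Rotating 045° by 90° clockwise gives 135° — the wind blows toward the southeast.

135°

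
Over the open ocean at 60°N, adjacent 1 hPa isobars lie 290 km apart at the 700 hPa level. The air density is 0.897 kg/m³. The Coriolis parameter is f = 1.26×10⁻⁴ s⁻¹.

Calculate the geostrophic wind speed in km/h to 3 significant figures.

11.0 km/h

Pressure gradient: |∂P/∂n| = 100 Pa / 290000 m = 3.45×10⁻⁴ Pa/m
Geostrophic balance (pressure-gradient force = Coriolis force):
V_g = (1/(fρ)) |∂P/∂n| = 3.45×10⁻⁴ / (1.26×10⁻⁴ × 0.897) = 3.05 m/s
Converting: 3.05 m/s × 3.6 = 11.0 km/h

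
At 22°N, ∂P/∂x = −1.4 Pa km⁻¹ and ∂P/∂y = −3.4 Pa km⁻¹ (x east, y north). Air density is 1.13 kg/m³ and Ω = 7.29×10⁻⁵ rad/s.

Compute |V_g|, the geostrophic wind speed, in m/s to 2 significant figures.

60 m/s

Coriolis parameter at 22°N:
f = 2Ω sin φ = 2 × 7.29×10⁻⁵ × sin 22° = 5.46×10⁻⁵ s⁻¹
Component geostrophic relations (x east, y north):
u_g = −(1/(fρ)) ∂P/∂y,  v_g = (1/(fρ)) ∂P/∂x
u_g = −(−3.4×10⁻³)/(5.46×10⁻⁵ × 1.13) = 55.1 m/s;  v_g = (−1.4×10⁻³)/(5.46×10⁻⁵ × 1.13) = −22.7 m/s
|V_g| = √(u_g² + v_g²) = 59.6 m/s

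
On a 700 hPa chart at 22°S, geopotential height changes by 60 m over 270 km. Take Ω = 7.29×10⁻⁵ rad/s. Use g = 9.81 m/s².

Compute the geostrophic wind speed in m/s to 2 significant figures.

Coriolis parameter at 22°S:
f = 2Ω sin φ = 2 × 7.29×10⁻⁵ × sin 22° = 5.46×10⁻⁵ s⁻¹
Height gradient: |∂Z/∂n| = 60 m / 270000 m = 2.22×10⁻⁴
On a pressure surface, geostrophic balance gives V_g = (g/f)|∂Z/∂n|:
V_g = 9.81 × 2.22×10⁻⁴ / 5.46×10⁻⁵ = 39.9 m/s

40 m/s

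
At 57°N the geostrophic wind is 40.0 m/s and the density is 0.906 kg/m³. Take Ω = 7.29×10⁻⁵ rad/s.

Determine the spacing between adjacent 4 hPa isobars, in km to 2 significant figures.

90 km

Coriolis parameter at 57°N:
f = 2Ω sin φ = 2 × 7.29×10⁻⁵ × sin 57° = 1.22×10⁻⁴ s⁻¹
Geostrophic balance rearranged: |∂P/∂n| = f ρ V_g
|∂P/∂n| = 1.22×10⁻⁴ × 0.906 × 40.0 = 4.43×10⁻³ Pa/m
Isobar spacing: Δn = ΔP/|∂P/∂n| = 400 Pa / 4.43×10⁻³ Pa/m = 90266 m ≈ 90 km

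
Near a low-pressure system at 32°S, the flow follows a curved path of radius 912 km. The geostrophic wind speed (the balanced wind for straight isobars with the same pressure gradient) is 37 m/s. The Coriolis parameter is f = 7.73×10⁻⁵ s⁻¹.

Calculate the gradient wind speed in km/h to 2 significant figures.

Around a low, centrifugal force acts outward with Coriolis, so pressure-gradient force balances both:
(1/ρ)|∂P/∂n| = fV + V²/R  →  V² + fR·V − fR·V_g = 0
With fR = 7.73×10⁻⁵ × 912×10³ m = 70.5 m/s:
V = [−fR + √((fR)² + 4 fR V_g)]/2 = [−70.5 + √(70.5² + 4×70.5×37)]/2 = 26.8 m/s
Subgeostrophic (V < V_g = 37 m/s), as expected around a low.
Converting: 26.8 m/s × 3.6 = 97 km/h

97 km/h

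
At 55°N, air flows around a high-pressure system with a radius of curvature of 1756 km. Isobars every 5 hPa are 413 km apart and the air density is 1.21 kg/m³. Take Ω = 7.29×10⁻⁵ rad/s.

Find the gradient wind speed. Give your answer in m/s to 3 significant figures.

8.74 m/s

Coriolis parameter at 55°N:
f = 2Ω sin φ = 2 × 7.29×10⁻⁵ × sin 55° = 1.19×10⁻⁴ s⁻¹
Pressure gradient: |∂P/∂n| = 500 Pa / 413000 m = 1.21×10⁻³ Pa/m
Geostrophic speed: V_g = |∂P/∂n|/(fρ) = 1.21×10⁻³/(1.19×10⁻⁴ × 1.21) = 8.38 m/s
Around a high, pressure-gradient force acts outward with centrifugal, so Coriolis balances both:
fV = (1/ρ)|∂P/∂n| + V²/R  →  V² − fR·V + fR·V_g = 0
With fR = 1.19×10⁻⁴ × 1756×10³ m = 210 m/s:
V = [fR − √((fR)² − 4 fR V_g)]/2 = [210 − √(210² − 4×210×8.38)]/2 = 8.74 m/s
Supergeostrophic (V > V_g = 8.38 m/s), as expected around a high.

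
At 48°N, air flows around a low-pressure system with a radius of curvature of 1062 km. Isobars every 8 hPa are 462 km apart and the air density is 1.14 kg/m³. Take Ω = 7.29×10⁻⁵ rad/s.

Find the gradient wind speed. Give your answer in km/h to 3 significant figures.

45.5 km/h

Coriolis parameter at 48°N:
f = 2Ω sin φ = 2 × 7.29×10⁻⁵ × sin 48° = 1.08×10⁻⁴ s⁻¹
Pressure gradient: |∂P/∂n| = 800 Pa / 462000 m = 1.73×10⁻³ Pa/m
Geostrophic speed: V_g = |∂P/∂n|/(fρ) = 1.73×10⁻³/(1.08×10⁻⁴ × 1.14) = 14.0 m/s
Around a low, centrifugal force acts outward with Coriolis, so pressure-gradient force balances both:
(1/ρ)|∂P/∂n| = fV + V²/R  →  V² + fR·V − fR·V_g = 0
With fR = 1.08×10⁻⁴ × 1062×10³ m = 115 m/s:
V = [−fR + √((fR)² + 4 fR V_g)]/2 = [−115 + √(115² + 4×115×14)]/2 = 12.6 m/s
Subgeostrophic (V < V_g = 14 m/s), as expected around a low.
Converting: 12.6 m/s × 3.6 = 45.5 km/h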